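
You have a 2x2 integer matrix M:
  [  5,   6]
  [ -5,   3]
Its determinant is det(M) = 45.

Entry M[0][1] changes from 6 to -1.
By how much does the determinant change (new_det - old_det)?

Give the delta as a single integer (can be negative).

Cofactor C_01 = 5
Entry delta = -1 - 6 = -7
Det delta = entry_delta * cofactor = -7 * 5 = -35

Answer: -35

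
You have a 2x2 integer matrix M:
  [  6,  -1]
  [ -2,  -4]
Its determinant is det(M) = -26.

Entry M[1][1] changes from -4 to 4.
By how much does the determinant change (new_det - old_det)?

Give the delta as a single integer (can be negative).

Cofactor C_11 = 6
Entry delta = 4 - -4 = 8
Det delta = entry_delta * cofactor = 8 * 6 = 48

Answer: 48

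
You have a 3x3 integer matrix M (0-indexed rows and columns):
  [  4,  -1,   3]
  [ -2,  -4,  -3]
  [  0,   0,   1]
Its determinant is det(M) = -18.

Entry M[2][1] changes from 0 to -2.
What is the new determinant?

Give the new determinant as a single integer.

Answer: -30

Derivation:
det is linear in row 2: changing M[2][1] by delta changes det by delta * cofactor(2,1).
Cofactor C_21 = (-1)^(2+1) * minor(2,1) = 6
Entry delta = -2 - 0 = -2
Det delta = -2 * 6 = -12
New det = -18 + -12 = -30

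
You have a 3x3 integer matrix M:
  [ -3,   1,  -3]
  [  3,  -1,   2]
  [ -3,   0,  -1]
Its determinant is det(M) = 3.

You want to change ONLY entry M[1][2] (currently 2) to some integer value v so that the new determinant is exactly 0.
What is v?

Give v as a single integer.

det is linear in entry M[1][2]: det = old_det + (v - 2) * C_12
Cofactor C_12 = -3
Want det = 0: 3 + (v - 2) * -3 = 0
  (v - 2) = -3 / -3 = 1
  v = 2 + (1) = 3

Answer: 3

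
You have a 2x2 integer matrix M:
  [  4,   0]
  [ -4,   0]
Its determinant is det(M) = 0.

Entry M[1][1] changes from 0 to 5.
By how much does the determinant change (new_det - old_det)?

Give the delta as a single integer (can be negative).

Cofactor C_11 = 4
Entry delta = 5 - 0 = 5
Det delta = entry_delta * cofactor = 5 * 4 = 20

Answer: 20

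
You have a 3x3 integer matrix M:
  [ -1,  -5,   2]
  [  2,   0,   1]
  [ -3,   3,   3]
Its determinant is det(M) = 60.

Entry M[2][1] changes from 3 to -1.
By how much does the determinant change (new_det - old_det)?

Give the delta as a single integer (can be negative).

Answer: -20

Derivation:
Cofactor C_21 = 5
Entry delta = -1 - 3 = -4
Det delta = entry_delta * cofactor = -4 * 5 = -20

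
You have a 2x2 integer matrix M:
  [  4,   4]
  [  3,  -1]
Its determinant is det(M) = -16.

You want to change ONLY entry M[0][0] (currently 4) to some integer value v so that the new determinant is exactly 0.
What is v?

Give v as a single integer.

det is linear in entry M[0][0]: det = old_det + (v - 4) * C_00
Cofactor C_00 = -1
Want det = 0: -16 + (v - 4) * -1 = 0
  (v - 4) = 16 / -1 = -16
  v = 4 + (-16) = -12

Answer: -12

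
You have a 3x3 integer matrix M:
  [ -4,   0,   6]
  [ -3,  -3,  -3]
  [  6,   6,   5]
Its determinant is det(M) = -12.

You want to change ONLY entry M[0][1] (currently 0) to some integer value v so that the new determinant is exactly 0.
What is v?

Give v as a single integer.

Answer: -4

Derivation:
det is linear in entry M[0][1]: det = old_det + (v - 0) * C_01
Cofactor C_01 = -3
Want det = 0: -12 + (v - 0) * -3 = 0
  (v - 0) = 12 / -3 = -4
  v = 0 + (-4) = -4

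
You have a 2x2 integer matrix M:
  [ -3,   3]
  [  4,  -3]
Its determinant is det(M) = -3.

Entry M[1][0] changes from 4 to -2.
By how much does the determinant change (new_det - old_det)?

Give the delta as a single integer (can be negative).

Cofactor C_10 = -3
Entry delta = -2 - 4 = -6
Det delta = entry_delta * cofactor = -6 * -3 = 18

Answer: 18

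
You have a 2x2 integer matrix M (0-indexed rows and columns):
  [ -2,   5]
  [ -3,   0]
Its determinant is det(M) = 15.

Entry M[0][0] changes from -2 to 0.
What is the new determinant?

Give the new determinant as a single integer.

det is linear in row 0: changing M[0][0] by delta changes det by delta * cofactor(0,0).
Cofactor C_00 = (-1)^(0+0) * minor(0,0) = 0
Entry delta = 0 - -2 = 2
Det delta = 2 * 0 = 0
New det = 15 + 0 = 15

Answer: 15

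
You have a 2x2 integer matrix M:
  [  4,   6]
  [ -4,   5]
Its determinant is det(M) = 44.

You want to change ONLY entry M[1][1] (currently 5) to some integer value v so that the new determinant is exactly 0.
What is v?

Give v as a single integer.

det is linear in entry M[1][1]: det = old_det + (v - 5) * C_11
Cofactor C_11 = 4
Want det = 0: 44 + (v - 5) * 4 = 0
  (v - 5) = -44 / 4 = -11
  v = 5 + (-11) = -6

Answer: -6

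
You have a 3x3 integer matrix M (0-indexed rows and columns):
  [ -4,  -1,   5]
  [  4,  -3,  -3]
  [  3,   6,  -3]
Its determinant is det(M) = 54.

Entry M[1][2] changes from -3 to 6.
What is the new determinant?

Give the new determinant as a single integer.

det is linear in row 1: changing M[1][2] by delta changes det by delta * cofactor(1,2).
Cofactor C_12 = (-1)^(1+2) * minor(1,2) = 21
Entry delta = 6 - -3 = 9
Det delta = 9 * 21 = 189
New det = 54 + 189 = 243

Answer: 243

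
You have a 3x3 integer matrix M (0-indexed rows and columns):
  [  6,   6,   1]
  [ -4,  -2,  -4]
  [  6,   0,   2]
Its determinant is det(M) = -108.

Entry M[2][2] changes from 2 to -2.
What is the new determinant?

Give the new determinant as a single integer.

det is linear in row 2: changing M[2][2] by delta changes det by delta * cofactor(2,2).
Cofactor C_22 = (-1)^(2+2) * minor(2,2) = 12
Entry delta = -2 - 2 = -4
Det delta = -4 * 12 = -48
New det = -108 + -48 = -156

Answer: -156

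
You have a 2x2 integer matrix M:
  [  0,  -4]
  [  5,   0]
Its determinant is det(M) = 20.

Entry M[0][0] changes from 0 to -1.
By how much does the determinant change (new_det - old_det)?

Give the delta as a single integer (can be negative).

Cofactor C_00 = 0
Entry delta = -1 - 0 = -1
Det delta = entry_delta * cofactor = -1 * 0 = 0

Answer: 0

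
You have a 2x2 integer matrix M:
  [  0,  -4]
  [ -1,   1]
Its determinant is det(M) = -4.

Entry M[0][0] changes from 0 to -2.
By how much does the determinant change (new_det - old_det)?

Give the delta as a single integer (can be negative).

Answer: -2

Derivation:
Cofactor C_00 = 1
Entry delta = -2 - 0 = -2
Det delta = entry_delta * cofactor = -2 * 1 = -2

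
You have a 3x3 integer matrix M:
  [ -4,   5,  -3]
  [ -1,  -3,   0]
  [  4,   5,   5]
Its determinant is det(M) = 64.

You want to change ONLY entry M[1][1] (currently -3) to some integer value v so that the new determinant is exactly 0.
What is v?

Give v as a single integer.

det is linear in entry M[1][1]: det = old_det + (v - -3) * C_11
Cofactor C_11 = -8
Want det = 0: 64 + (v - -3) * -8 = 0
  (v - -3) = -64 / -8 = 8
  v = -3 + (8) = 5

Answer: 5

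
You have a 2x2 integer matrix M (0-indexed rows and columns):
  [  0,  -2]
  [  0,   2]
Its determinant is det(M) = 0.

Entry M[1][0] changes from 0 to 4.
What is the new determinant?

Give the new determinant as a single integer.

Answer: 8

Derivation:
det is linear in row 1: changing M[1][0] by delta changes det by delta * cofactor(1,0).
Cofactor C_10 = (-1)^(1+0) * minor(1,0) = 2
Entry delta = 4 - 0 = 4
Det delta = 4 * 2 = 8
New det = 0 + 8 = 8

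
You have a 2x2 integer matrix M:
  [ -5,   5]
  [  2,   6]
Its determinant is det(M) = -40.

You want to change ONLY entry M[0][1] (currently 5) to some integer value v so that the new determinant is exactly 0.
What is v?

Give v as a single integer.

det is linear in entry M[0][1]: det = old_det + (v - 5) * C_01
Cofactor C_01 = -2
Want det = 0: -40 + (v - 5) * -2 = 0
  (v - 5) = 40 / -2 = -20
  v = 5 + (-20) = -15

Answer: -15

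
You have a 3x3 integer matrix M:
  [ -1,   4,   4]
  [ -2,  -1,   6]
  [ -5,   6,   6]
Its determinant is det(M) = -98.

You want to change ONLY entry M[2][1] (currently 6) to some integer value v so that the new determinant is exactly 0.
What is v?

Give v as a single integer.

Answer: -43

Derivation:
det is linear in entry M[2][1]: det = old_det + (v - 6) * C_21
Cofactor C_21 = -2
Want det = 0: -98 + (v - 6) * -2 = 0
  (v - 6) = 98 / -2 = -49
  v = 6 + (-49) = -43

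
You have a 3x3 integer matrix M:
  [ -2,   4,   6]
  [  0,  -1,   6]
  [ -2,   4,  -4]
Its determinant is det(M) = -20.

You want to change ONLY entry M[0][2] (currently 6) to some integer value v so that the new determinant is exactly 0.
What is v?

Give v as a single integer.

Answer: -4

Derivation:
det is linear in entry M[0][2]: det = old_det + (v - 6) * C_02
Cofactor C_02 = -2
Want det = 0: -20 + (v - 6) * -2 = 0
  (v - 6) = 20 / -2 = -10
  v = 6 + (-10) = -4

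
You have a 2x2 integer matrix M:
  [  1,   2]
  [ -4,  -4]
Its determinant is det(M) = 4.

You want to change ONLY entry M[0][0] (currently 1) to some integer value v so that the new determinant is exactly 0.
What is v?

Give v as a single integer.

det is linear in entry M[0][0]: det = old_det + (v - 1) * C_00
Cofactor C_00 = -4
Want det = 0: 4 + (v - 1) * -4 = 0
  (v - 1) = -4 / -4 = 1
  v = 1 + (1) = 2

Answer: 2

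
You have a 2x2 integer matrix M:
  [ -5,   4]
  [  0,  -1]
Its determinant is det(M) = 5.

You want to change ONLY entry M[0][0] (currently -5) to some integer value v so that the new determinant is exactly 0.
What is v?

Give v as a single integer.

det is linear in entry M[0][0]: det = old_det + (v - -5) * C_00
Cofactor C_00 = -1
Want det = 0: 5 + (v - -5) * -1 = 0
  (v - -5) = -5 / -1 = 5
  v = -5 + (5) = 0

Answer: 0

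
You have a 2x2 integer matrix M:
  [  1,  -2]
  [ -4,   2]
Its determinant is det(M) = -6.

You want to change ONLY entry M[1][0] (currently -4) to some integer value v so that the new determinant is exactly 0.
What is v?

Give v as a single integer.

det is linear in entry M[1][0]: det = old_det + (v - -4) * C_10
Cofactor C_10 = 2
Want det = 0: -6 + (v - -4) * 2 = 0
  (v - -4) = 6 / 2 = 3
  v = -4 + (3) = -1

Answer: -1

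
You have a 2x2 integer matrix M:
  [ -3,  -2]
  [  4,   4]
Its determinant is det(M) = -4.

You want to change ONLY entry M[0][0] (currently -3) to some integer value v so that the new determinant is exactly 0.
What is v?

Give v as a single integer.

Answer: -2

Derivation:
det is linear in entry M[0][0]: det = old_det + (v - -3) * C_00
Cofactor C_00 = 4
Want det = 0: -4 + (v - -3) * 4 = 0
  (v - -3) = 4 / 4 = 1
  v = -3 + (1) = -2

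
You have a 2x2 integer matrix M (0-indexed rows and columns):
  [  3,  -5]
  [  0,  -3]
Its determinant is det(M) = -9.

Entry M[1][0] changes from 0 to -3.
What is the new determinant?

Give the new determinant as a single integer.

det is linear in row 1: changing M[1][0] by delta changes det by delta * cofactor(1,0).
Cofactor C_10 = (-1)^(1+0) * minor(1,0) = 5
Entry delta = -3 - 0 = -3
Det delta = -3 * 5 = -15
New det = -9 + -15 = -24

Answer: -24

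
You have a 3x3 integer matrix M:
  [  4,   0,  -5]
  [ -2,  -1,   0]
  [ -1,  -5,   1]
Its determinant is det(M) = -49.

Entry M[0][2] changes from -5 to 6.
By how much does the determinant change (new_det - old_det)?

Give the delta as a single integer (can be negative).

Answer: 99

Derivation:
Cofactor C_02 = 9
Entry delta = 6 - -5 = 11
Det delta = entry_delta * cofactor = 11 * 9 = 99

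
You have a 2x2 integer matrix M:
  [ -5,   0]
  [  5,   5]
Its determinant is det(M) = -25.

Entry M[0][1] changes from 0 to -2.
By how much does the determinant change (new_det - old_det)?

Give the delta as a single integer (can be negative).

Answer: 10

Derivation:
Cofactor C_01 = -5
Entry delta = -2 - 0 = -2
Det delta = entry_delta * cofactor = -2 * -5 = 10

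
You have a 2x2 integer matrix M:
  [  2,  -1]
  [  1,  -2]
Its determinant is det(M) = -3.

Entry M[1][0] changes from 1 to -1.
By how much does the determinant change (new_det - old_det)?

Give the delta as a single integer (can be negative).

Answer: -2

Derivation:
Cofactor C_10 = 1
Entry delta = -1 - 1 = -2
Det delta = entry_delta * cofactor = -2 * 1 = -2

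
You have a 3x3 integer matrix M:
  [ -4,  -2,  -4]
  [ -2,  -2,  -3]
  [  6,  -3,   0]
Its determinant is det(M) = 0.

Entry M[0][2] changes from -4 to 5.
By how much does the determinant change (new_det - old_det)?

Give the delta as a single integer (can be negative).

Answer: 162

Derivation:
Cofactor C_02 = 18
Entry delta = 5 - -4 = 9
Det delta = entry_delta * cofactor = 9 * 18 = 162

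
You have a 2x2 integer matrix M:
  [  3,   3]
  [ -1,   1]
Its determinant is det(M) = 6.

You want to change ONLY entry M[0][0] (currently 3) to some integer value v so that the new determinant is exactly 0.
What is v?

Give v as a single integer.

det is linear in entry M[0][0]: det = old_det + (v - 3) * C_00
Cofactor C_00 = 1
Want det = 0: 6 + (v - 3) * 1 = 0
  (v - 3) = -6 / 1 = -6
  v = 3 + (-6) = -3

Answer: -3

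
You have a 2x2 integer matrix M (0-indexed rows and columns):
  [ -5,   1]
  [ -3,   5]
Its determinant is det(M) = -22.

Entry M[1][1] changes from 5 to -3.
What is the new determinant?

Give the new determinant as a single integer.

Answer: 18

Derivation:
det is linear in row 1: changing M[1][1] by delta changes det by delta * cofactor(1,1).
Cofactor C_11 = (-1)^(1+1) * minor(1,1) = -5
Entry delta = -3 - 5 = -8
Det delta = -8 * -5 = 40
New det = -22 + 40 = 18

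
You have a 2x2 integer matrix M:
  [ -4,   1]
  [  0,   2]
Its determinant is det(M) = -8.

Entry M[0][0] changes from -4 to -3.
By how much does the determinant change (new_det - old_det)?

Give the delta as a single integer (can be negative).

Cofactor C_00 = 2
Entry delta = -3 - -4 = 1
Det delta = entry_delta * cofactor = 1 * 2 = 2

Answer: 2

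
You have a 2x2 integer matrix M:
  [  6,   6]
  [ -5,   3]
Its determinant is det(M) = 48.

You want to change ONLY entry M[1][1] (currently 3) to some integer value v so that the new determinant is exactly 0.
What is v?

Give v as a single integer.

Answer: -5

Derivation:
det is linear in entry M[1][1]: det = old_det + (v - 3) * C_11
Cofactor C_11 = 6
Want det = 0: 48 + (v - 3) * 6 = 0
  (v - 3) = -48 / 6 = -8
  v = 3 + (-8) = -5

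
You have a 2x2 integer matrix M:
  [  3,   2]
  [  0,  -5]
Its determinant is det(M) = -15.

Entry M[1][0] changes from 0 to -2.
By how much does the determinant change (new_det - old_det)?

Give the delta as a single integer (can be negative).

Answer: 4

Derivation:
Cofactor C_10 = -2
Entry delta = -2 - 0 = -2
Det delta = entry_delta * cofactor = -2 * -2 = 4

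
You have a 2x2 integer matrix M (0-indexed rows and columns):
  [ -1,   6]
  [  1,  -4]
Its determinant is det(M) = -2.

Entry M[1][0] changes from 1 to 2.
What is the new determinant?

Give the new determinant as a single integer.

det is linear in row 1: changing M[1][0] by delta changes det by delta * cofactor(1,0).
Cofactor C_10 = (-1)^(1+0) * minor(1,0) = -6
Entry delta = 2 - 1 = 1
Det delta = 1 * -6 = -6
New det = -2 + -6 = -8

Answer: -8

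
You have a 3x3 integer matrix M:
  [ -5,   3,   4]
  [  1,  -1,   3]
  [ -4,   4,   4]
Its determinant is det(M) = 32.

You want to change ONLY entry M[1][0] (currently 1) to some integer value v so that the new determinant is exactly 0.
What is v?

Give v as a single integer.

det is linear in entry M[1][0]: det = old_det + (v - 1) * C_10
Cofactor C_10 = 4
Want det = 0: 32 + (v - 1) * 4 = 0
  (v - 1) = -32 / 4 = -8
  v = 1 + (-8) = -7

Answer: -7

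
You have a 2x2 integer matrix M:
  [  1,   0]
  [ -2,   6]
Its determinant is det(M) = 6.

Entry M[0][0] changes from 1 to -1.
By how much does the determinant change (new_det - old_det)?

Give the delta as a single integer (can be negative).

Cofactor C_00 = 6
Entry delta = -1 - 1 = -2
Det delta = entry_delta * cofactor = -2 * 6 = -12

Answer: -12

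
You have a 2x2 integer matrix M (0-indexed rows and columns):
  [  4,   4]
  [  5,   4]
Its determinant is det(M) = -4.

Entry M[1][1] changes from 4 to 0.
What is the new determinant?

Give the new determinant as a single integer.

Answer: -20

Derivation:
det is linear in row 1: changing M[1][1] by delta changes det by delta * cofactor(1,1).
Cofactor C_11 = (-1)^(1+1) * minor(1,1) = 4
Entry delta = 0 - 4 = -4
Det delta = -4 * 4 = -16
New det = -4 + -16 = -20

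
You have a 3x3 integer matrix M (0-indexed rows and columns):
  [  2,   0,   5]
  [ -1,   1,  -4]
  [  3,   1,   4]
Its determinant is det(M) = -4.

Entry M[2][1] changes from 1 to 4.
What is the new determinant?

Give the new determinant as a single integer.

Answer: 5

Derivation:
det is linear in row 2: changing M[2][1] by delta changes det by delta * cofactor(2,1).
Cofactor C_21 = (-1)^(2+1) * minor(2,1) = 3
Entry delta = 4 - 1 = 3
Det delta = 3 * 3 = 9
New det = -4 + 9 = 5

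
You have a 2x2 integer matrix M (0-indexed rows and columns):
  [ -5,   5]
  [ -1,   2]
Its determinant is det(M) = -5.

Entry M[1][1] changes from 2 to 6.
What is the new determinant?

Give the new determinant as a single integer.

det is linear in row 1: changing M[1][1] by delta changes det by delta * cofactor(1,1).
Cofactor C_11 = (-1)^(1+1) * minor(1,1) = -5
Entry delta = 6 - 2 = 4
Det delta = 4 * -5 = -20
New det = -5 + -20 = -25

Answer: -25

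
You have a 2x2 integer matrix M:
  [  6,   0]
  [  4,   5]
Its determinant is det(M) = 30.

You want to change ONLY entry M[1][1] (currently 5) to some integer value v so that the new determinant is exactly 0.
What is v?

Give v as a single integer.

det is linear in entry M[1][1]: det = old_det + (v - 5) * C_11
Cofactor C_11 = 6
Want det = 0: 30 + (v - 5) * 6 = 0
  (v - 5) = -30 / 6 = -5
  v = 5 + (-5) = 0

Answer: 0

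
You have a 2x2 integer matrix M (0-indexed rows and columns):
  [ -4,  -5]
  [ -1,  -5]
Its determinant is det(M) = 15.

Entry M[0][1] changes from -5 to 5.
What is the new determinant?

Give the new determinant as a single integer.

Answer: 25

Derivation:
det is linear in row 0: changing M[0][1] by delta changes det by delta * cofactor(0,1).
Cofactor C_01 = (-1)^(0+1) * minor(0,1) = 1
Entry delta = 5 - -5 = 10
Det delta = 10 * 1 = 10
New det = 15 + 10 = 25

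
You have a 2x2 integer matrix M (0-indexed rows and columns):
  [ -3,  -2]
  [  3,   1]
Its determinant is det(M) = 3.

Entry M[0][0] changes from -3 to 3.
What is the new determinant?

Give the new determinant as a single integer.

Answer: 9

Derivation:
det is linear in row 0: changing M[0][0] by delta changes det by delta * cofactor(0,0).
Cofactor C_00 = (-1)^(0+0) * minor(0,0) = 1
Entry delta = 3 - -3 = 6
Det delta = 6 * 1 = 6
New det = 3 + 6 = 9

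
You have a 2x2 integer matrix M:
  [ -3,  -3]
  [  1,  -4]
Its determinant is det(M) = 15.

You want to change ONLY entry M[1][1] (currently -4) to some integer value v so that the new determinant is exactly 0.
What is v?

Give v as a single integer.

det is linear in entry M[1][1]: det = old_det + (v - -4) * C_11
Cofactor C_11 = -3
Want det = 0: 15 + (v - -4) * -3 = 0
  (v - -4) = -15 / -3 = 5
  v = -4 + (5) = 1

Answer: 1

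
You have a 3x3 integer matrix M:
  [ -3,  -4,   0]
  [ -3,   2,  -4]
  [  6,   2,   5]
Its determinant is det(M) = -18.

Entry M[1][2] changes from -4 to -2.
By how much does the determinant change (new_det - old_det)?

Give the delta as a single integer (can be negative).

Cofactor C_12 = -18
Entry delta = -2 - -4 = 2
Det delta = entry_delta * cofactor = 2 * -18 = -36

Answer: -36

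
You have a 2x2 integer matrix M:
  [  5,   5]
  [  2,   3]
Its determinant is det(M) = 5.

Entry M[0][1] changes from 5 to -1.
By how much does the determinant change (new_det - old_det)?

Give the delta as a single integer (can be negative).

Answer: 12

Derivation:
Cofactor C_01 = -2
Entry delta = -1 - 5 = -6
Det delta = entry_delta * cofactor = -6 * -2 = 12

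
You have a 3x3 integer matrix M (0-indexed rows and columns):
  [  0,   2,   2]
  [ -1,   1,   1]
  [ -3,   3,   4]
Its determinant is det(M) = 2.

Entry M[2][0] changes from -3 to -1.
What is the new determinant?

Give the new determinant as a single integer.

det is linear in row 2: changing M[2][0] by delta changes det by delta * cofactor(2,0).
Cofactor C_20 = (-1)^(2+0) * minor(2,0) = 0
Entry delta = -1 - -3 = 2
Det delta = 2 * 0 = 0
New det = 2 + 0 = 2

Answer: 2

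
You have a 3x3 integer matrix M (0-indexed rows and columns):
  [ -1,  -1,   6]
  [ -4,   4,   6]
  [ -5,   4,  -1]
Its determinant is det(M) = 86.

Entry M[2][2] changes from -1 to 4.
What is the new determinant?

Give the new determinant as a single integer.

Answer: 46

Derivation:
det is linear in row 2: changing M[2][2] by delta changes det by delta * cofactor(2,2).
Cofactor C_22 = (-1)^(2+2) * minor(2,2) = -8
Entry delta = 4 - -1 = 5
Det delta = 5 * -8 = -40
New det = 86 + -40 = 46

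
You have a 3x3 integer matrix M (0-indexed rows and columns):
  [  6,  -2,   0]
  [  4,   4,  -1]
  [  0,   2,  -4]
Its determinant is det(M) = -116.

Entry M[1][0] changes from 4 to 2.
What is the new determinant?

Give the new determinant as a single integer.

Answer: -100

Derivation:
det is linear in row 1: changing M[1][0] by delta changes det by delta * cofactor(1,0).
Cofactor C_10 = (-1)^(1+0) * minor(1,0) = -8
Entry delta = 2 - 4 = -2
Det delta = -2 * -8 = 16
New det = -116 + 16 = -100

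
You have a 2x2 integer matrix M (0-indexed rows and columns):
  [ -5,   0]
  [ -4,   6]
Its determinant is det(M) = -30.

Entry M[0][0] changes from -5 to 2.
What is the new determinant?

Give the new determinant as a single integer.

Answer: 12

Derivation:
det is linear in row 0: changing M[0][0] by delta changes det by delta * cofactor(0,0).
Cofactor C_00 = (-1)^(0+0) * minor(0,0) = 6
Entry delta = 2 - -5 = 7
Det delta = 7 * 6 = 42
New det = -30 + 42 = 12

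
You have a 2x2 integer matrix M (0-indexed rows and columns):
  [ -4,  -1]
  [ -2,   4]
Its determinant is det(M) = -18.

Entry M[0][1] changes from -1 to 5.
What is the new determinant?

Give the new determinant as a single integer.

det is linear in row 0: changing M[0][1] by delta changes det by delta * cofactor(0,1).
Cofactor C_01 = (-1)^(0+1) * minor(0,1) = 2
Entry delta = 5 - -1 = 6
Det delta = 6 * 2 = 12
New det = -18 + 12 = -6

Answer: -6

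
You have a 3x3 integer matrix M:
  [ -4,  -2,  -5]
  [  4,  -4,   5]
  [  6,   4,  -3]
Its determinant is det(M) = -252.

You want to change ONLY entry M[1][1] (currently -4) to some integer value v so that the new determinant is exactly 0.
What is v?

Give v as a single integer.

det is linear in entry M[1][1]: det = old_det + (v - -4) * C_11
Cofactor C_11 = 42
Want det = 0: -252 + (v - -4) * 42 = 0
  (v - -4) = 252 / 42 = 6
  v = -4 + (6) = 2

Answer: 2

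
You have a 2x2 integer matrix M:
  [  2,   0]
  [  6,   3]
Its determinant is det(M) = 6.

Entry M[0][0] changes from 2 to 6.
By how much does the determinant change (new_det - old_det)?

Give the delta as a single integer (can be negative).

Cofactor C_00 = 3
Entry delta = 6 - 2 = 4
Det delta = entry_delta * cofactor = 4 * 3 = 12

Answer: 12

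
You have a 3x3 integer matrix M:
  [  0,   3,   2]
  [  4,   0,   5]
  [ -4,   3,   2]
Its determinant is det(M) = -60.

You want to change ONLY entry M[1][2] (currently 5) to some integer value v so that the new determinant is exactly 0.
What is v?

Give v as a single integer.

Answer: 0

Derivation:
det is linear in entry M[1][2]: det = old_det + (v - 5) * C_12
Cofactor C_12 = -12
Want det = 0: -60 + (v - 5) * -12 = 0
  (v - 5) = 60 / -12 = -5
  v = 5 + (-5) = 0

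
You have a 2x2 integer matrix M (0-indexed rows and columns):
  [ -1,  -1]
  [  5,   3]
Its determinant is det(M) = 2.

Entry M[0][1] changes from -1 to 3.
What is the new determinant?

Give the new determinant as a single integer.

det is linear in row 0: changing M[0][1] by delta changes det by delta * cofactor(0,1).
Cofactor C_01 = (-1)^(0+1) * minor(0,1) = -5
Entry delta = 3 - -1 = 4
Det delta = 4 * -5 = -20
New det = 2 + -20 = -18

Answer: -18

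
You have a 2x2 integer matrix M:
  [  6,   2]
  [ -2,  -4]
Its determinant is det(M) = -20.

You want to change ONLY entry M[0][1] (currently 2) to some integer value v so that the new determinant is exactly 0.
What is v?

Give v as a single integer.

det is linear in entry M[0][1]: det = old_det + (v - 2) * C_01
Cofactor C_01 = 2
Want det = 0: -20 + (v - 2) * 2 = 0
  (v - 2) = 20 / 2 = 10
  v = 2 + (10) = 12

Answer: 12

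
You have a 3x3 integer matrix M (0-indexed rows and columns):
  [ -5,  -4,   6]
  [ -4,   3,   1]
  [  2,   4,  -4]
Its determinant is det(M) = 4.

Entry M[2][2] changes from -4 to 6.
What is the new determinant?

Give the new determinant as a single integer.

Answer: -306

Derivation:
det is linear in row 2: changing M[2][2] by delta changes det by delta * cofactor(2,2).
Cofactor C_22 = (-1)^(2+2) * minor(2,2) = -31
Entry delta = 6 - -4 = 10
Det delta = 10 * -31 = -310
New det = 4 + -310 = -306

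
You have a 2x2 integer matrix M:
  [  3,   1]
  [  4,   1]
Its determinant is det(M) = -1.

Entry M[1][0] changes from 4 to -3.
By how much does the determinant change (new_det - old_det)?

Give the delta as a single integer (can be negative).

Cofactor C_10 = -1
Entry delta = -3 - 4 = -7
Det delta = entry_delta * cofactor = -7 * -1 = 7

Answer: 7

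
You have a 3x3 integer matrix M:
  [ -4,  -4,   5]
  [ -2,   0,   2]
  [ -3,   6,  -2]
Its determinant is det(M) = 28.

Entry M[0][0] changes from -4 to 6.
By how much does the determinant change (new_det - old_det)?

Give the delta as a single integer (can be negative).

Answer: -120

Derivation:
Cofactor C_00 = -12
Entry delta = 6 - -4 = 10
Det delta = entry_delta * cofactor = 10 * -12 = -120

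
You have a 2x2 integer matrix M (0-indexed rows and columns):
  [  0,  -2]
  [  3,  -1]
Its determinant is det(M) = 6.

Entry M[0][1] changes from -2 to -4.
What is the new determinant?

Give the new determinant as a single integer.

det is linear in row 0: changing M[0][1] by delta changes det by delta * cofactor(0,1).
Cofactor C_01 = (-1)^(0+1) * minor(0,1) = -3
Entry delta = -4 - -2 = -2
Det delta = -2 * -3 = 6
New det = 6 + 6 = 12

Answer: 12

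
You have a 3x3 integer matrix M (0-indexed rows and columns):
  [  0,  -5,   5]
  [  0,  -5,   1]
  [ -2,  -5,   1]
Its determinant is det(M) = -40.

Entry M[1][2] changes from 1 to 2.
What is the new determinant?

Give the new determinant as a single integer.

det is linear in row 1: changing M[1][2] by delta changes det by delta * cofactor(1,2).
Cofactor C_12 = (-1)^(1+2) * minor(1,2) = 10
Entry delta = 2 - 1 = 1
Det delta = 1 * 10 = 10
New det = -40 + 10 = -30

Answer: -30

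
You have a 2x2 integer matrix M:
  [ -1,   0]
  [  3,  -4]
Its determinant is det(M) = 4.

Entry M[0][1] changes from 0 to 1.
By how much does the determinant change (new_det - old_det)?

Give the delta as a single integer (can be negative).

Cofactor C_01 = -3
Entry delta = 1 - 0 = 1
Det delta = entry_delta * cofactor = 1 * -3 = -3

Answer: -3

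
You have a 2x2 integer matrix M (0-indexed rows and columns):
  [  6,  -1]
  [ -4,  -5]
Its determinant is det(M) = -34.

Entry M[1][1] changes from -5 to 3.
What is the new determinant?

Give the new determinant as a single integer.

Answer: 14

Derivation:
det is linear in row 1: changing M[1][1] by delta changes det by delta * cofactor(1,1).
Cofactor C_11 = (-1)^(1+1) * minor(1,1) = 6
Entry delta = 3 - -5 = 8
Det delta = 8 * 6 = 48
New det = -34 + 48 = 14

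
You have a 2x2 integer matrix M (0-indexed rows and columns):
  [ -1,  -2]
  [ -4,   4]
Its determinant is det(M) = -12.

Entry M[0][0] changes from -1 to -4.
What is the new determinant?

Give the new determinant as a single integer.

det is linear in row 0: changing M[0][0] by delta changes det by delta * cofactor(0,0).
Cofactor C_00 = (-1)^(0+0) * minor(0,0) = 4
Entry delta = -4 - -1 = -3
Det delta = -3 * 4 = -12
New det = -12 + -12 = -24

Answer: -24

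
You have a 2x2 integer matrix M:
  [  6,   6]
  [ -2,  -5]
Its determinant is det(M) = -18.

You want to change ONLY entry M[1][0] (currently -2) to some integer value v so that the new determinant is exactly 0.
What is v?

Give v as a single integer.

Answer: -5

Derivation:
det is linear in entry M[1][0]: det = old_det + (v - -2) * C_10
Cofactor C_10 = -6
Want det = 0: -18 + (v - -2) * -6 = 0
  (v - -2) = 18 / -6 = -3
  v = -2 + (-3) = -5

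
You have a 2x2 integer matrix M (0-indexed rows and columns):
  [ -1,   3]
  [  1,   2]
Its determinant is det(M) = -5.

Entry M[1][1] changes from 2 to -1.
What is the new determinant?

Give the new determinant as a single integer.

det is linear in row 1: changing M[1][1] by delta changes det by delta * cofactor(1,1).
Cofactor C_11 = (-1)^(1+1) * minor(1,1) = -1
Entry delta = -1 - 2 = -3
Det delta = -3 * -1 = 3
New det = -5 + 3 = -2

Answer: -2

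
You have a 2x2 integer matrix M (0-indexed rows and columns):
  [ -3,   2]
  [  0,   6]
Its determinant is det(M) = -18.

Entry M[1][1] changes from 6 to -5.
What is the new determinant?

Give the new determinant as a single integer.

det is linear in row 1: changing M[1][1] by delta changes det by delta * cofactor(1,1).
Cofactor C_11 = (-1)^(1+1) * minor(1,1) = -3
Entry delta = -5 - 6 = -11
Det delta = -11 * -3 = 33
New det = -18 + 33 = 15

Answer: 15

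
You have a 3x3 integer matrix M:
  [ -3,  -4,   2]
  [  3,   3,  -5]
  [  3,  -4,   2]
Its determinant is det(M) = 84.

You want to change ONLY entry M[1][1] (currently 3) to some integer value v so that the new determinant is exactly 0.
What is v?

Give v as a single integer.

Answer: 10

Derivation:
det is linear in entry M[1][1]: det = old_det + (v - 3) * C_11
Cofactor C_11 = -12
Want det = 0: 84 + (v - 3) * -12 = 0
  (v - 3) = -84 / -12 = 7
  v = 3 + (7) = 10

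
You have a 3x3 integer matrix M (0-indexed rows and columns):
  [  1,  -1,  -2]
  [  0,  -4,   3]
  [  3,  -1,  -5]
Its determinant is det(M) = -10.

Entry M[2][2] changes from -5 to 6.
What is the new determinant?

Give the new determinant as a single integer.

det is linear in row 2: changing M[2][2] by delta changes det by delta * cofactor(2,2).
Cofactor C_22 = (-1)^(2+2) * minor(2,2) = -4
Entry delta = 6 - -5 = 11
Det delta = 11 * -4 = -44
New det = -10 + -44 = -54

Answer: -54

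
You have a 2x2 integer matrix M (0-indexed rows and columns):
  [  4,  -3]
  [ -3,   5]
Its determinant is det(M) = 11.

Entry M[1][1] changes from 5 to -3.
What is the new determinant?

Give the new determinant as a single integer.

det is linear in row 1: changing M[1][1] by delta changes det by delta * cofactor(1,1).
Cofactor C_11 = (-1)^(1+1) * minor(1,1) = 4
Entry delta = -3 - 5 = -8
Det delta = -8 * 4 = -32
New det = 11 + -32 = -21

Answer: -21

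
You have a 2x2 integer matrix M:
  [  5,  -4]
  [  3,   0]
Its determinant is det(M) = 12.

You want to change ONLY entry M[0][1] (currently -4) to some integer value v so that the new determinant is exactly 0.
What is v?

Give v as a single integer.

det is linear in entry M[0][1]: det = old_det + (v - -4) * C_01
Cofactor C_01 = -3
Want det = 0: 12 + (v - -4) * -3 = 0
  (v - -4) = -12 / -3 = 4
  v = -4 + (4) = 0

Answer: 0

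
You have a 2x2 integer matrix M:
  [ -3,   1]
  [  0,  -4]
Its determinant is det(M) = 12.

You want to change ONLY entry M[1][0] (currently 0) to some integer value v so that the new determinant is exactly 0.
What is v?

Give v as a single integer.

Answer: 12

Derivation:
det is linear in entry M[1][0]: det = old_det + (v - 0) * C_10
Cofactor C_10 = -1
Want det = 0: 12 + (v - 0) * -1 = 0
  (v - 0) = -12 / -1 = 12
  v = 0 + (12) = 12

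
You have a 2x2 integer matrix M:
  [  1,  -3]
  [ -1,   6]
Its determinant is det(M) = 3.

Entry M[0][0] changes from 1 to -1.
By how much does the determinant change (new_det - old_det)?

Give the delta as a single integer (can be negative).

Answer: -12

Derivation:
Cofactor C_00 = 6
Entry delta = -1 - 1 = -2
Det delta = entry_delta * cofactor = -2 * 6 = -12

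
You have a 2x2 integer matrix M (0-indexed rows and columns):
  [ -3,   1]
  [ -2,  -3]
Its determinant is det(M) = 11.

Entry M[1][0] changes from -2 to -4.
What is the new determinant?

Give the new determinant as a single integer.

Answer: 13

Derivation:
det is linear in row 1: changing M[1][0] by delta changes det by delta * cofactor(1,0).
Cofactor C_10 = (-1)^(1+0) * minor(1,0) = -1
Entry delta = -4 - -2 = -2
Det delta = -2 * -1 = 2
New det = 11 + 2 = 13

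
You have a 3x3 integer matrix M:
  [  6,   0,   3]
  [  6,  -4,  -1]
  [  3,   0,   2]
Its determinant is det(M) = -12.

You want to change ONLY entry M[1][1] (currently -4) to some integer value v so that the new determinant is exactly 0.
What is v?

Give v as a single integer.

det is linear in entry M[1][1]: det = old_det + (v - -4) * C_11
Cofactor C_11 = 3
Want det = 0: -12 + (v - -4) * 3 = 0
  (v - -4) = 12 / 3 = 4
  v = -4 + (4) = 0

Answer: 0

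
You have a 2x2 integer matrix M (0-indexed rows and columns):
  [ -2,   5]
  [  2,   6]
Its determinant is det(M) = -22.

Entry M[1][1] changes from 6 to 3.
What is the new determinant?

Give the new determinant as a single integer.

Answer: -16

Derivation:
det is linear in row 1: changing M[1][1] by delta changes det by delta * cofactor(1,1).
Cofactor C_11 = (-1)^(1+1) * minor(1,1) = -2
Entry delta = 3 - 6 = -3
Det delta = -3 * -2 = 6
New det = -22 + 6 = -16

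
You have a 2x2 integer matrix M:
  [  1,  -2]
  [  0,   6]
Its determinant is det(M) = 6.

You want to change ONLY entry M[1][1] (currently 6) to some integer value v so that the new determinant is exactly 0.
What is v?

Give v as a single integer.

det is linear in entry M[1][1]: det = old_det + (v - 6) * C_11
Cofactor C_11 = 1
Want det = 0: 6 + (v - 6) * 1 = 0
  (v - 6) = -6 / 1 = -6
  v = 6 + (-6) = 0

Answer: 0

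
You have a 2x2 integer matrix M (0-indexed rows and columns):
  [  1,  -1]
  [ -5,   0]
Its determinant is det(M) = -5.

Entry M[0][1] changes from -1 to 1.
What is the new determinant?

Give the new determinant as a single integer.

det is linear in row 0: changing M[0][1] by delta changes det by delta * cofactor(0,1).
Cofactor C_01 = (-1)^(0+1) * minor(0,1) = 5
Entry delta = 1 - -1 = 2
Det delta = 2 * 5 = 10
New det = -5 + 10 = 5

Answer: 5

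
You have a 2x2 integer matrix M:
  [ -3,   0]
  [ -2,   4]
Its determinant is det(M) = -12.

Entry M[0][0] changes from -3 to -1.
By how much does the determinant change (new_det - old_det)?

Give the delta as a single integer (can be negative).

Cofactor C_00 = 4
Entry delta = -1 - -3 = 2
Det delta = entry_delta * cofactor = 2 * 4 = 8

Answer: 8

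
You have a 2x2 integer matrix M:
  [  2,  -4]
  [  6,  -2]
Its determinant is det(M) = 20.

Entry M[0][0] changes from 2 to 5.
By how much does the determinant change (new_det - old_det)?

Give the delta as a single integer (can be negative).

Cofactor C_00 = -2
Entry delta = 5 - 2 = 3
Det delta = entry_delta * cofactor = 3 * -2 = -6

Answer: -6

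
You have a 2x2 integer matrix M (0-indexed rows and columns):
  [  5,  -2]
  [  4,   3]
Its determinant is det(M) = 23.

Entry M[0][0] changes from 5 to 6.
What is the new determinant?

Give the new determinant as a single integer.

det is linear in row 0: changing M[0][0] by delta changes det by delta * cofactor(0,0).
Cofactor C_00 = (-1)^(0+0) * minor(0,0) = 3
Entry delta = 6 - 5 = 1
Det delta = 1 * 3 = 3
New det = 23 + 3 = 26

Answer: 26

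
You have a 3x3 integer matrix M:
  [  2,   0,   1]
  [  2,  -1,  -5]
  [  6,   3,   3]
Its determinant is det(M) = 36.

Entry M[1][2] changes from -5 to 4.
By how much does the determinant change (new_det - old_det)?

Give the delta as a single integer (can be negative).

Answer: -54

Derivation:
Cofactor C_12 = -6
Entry delta = 4 - -5 = 9
Det delta = entry_delta * cofactor = 9 * -6 = -54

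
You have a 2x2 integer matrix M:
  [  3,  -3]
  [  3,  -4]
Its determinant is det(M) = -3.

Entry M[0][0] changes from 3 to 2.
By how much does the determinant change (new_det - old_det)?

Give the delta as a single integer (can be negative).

Answer: 4

Derivation:
Cofactor C_00 = -4
Entry delta = 2 - 3 = -1
Det delta = entry_delta * cofactor = -1 * -4 = 4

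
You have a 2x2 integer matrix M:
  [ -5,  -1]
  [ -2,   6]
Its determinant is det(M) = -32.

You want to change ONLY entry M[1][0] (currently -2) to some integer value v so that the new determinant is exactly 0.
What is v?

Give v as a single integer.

det is linear in entry M[1][0]: det = old_det + (v - -2) * C_10
Cofactor C_10 = 1
Want det = 0: -32 + (v - -2) * 1 = 0
  (v - -2) = 32 / 1 = 32
  v = -2 + (32) = 30

Answer: 30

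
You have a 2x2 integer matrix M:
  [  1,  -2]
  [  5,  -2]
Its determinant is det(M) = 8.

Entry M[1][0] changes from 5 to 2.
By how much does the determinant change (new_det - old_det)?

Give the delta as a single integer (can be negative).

Cofactor C_10 = 2
Entry delta = 2 - 5 = -3
Det delta = entry_delta * cofactor = -3 * 2 = -6

Answer: -6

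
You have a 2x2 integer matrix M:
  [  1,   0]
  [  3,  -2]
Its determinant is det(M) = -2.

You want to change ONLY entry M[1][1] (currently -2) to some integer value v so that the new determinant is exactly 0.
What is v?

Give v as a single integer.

det is linear in entry M[1][1]: det = old_det + (v - -2) * C_11
Cofactor C_11 = 1
Want det = 0: -2 + (v - -2) * 1 = 0
  (v - -2) = 2 / 1 = 2
  v = -2 + (2) = 0

Answer: 0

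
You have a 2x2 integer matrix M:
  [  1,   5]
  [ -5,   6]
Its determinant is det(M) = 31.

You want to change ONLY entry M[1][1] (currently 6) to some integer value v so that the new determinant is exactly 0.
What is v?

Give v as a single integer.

det is linear in entry M[1][1]: det = old_det + (v - 6) * C_11
Cofactor C_11 = 1
Want det = 0: 31 + (v - 6) * 1 = 0
  (v - 6) = -31 / 1 = -31
  v = 6 + (-31) = -25

Answer: -25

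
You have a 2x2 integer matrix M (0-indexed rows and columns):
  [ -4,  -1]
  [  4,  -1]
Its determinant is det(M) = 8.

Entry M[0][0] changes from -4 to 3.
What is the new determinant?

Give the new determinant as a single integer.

det is linear in row 0: changing M[0][0] by delta changes det by delta * cofactor(0,0).
Cofactor C_00 = (-1)^(0+0) * minor(0,0) = -1
Entry delta = 3 - -4 = 7
Det delta = 7 * -1 = -7
New det = 8 + -7 = 1

Answer: 1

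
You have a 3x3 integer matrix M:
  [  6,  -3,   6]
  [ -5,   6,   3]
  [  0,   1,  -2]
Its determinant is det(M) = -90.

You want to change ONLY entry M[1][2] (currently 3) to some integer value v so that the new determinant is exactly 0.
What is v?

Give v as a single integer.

det is linear in entry M[1][2]: det = old_det + (v - 3) * C_12
Cofactor C_12 = -6
Want det = 0: -90 + (v - 3) * -6 = 0
  (v - 3) = 90 / -6 = -15
  v = 3 + (-15) = -12

Answer: -12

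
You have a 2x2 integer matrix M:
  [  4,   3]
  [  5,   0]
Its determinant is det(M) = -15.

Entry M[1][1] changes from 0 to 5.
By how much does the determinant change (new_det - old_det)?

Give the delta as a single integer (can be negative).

Answer: 20

Derivation:
Cofactor C_11 = 4
Entry delta = 5 - 0 = 5
Det delta = entry_delta * cofactor = 5 * 4 = 20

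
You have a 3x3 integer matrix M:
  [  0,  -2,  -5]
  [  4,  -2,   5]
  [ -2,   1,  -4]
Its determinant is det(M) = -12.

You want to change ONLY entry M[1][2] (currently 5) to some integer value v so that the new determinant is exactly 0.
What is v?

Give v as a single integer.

det is linear in entry M[1][2]: det = old_det + (v - 5) * C_12
Cofactor C_12 = 4
Want det = 0: -12 + (v - 5) * 4 = 0
  (v - 5) = 12 / 4 = 3
  v = 5 + (3) = 8

Answer: 8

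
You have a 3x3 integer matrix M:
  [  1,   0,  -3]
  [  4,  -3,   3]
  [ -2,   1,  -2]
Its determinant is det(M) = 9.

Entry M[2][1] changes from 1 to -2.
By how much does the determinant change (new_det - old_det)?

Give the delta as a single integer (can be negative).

Answer: 45

Derivation:
Cofactor C_21 = -15
Entry delta = -2 - 1 = -3
Det delta = entry_delta * cofactor = -3 * -15 = 45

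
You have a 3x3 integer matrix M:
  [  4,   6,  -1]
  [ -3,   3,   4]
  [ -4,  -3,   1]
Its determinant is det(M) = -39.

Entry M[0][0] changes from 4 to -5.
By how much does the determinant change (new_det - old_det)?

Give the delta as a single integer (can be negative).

Cofactor C_00 = 15
Entry delta = -5 - 4 = -9
Det delta = entry_delta * cofactor = -9 * 15 = -135

Answer: -135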